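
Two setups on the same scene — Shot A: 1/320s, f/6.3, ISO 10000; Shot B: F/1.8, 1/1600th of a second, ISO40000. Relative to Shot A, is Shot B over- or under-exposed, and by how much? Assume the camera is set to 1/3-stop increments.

Aperture: f/6.3 → f/5.6 → f/5 → f/4.5 → f/4 → f/3.5 → f/3.2 → f/2.8 → f/2.5 → f/2.2 → f/2 → f/1.8 — 3 2/3 stops larger aperture (brighter).
Shutter speed: 1/320 → 1/400 → 1/500 → 1/640 → 1/800 → 1/1000 → 1/1250 → 1/1600 — 2 1/3 stops faster (darker).
ISO: 10000 → 12800 → 16000 → 20000 → 25600 → 32000 → 40000 — 2 stops raised (brighter).
Net: +3 2/3 −2 1/3 +2 = +3 1/3 stops.

3 1/3 stops brighter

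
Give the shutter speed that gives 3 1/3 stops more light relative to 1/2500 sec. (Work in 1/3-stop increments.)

1/250s

Shutter speed: 1/2500 → 1/2000 → 1/1600 → 1/1250 → 1/1000 → 1/800 → 1/640 → 1/500 → 1/400 → 1/320 → 1/250 — 3 1/3 stops slower (brighter).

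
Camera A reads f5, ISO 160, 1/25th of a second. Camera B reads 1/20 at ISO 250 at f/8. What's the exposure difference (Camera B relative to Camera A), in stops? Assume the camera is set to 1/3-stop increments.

1/3 stop darker

Aperture: f/5 → f/5.6 → f/6.3 → f/7.1 → f/8 — 1 1/3 stops stopped down (darker).
Shutter speed: 1/25 → 1/20 — 1/3 stop longer (brighter).
ISO: 160 → 200 → 250 — 2/3 stop higher (brighter).
Net: −1 1/3 +1/3 +2/3 = −1/3 stops.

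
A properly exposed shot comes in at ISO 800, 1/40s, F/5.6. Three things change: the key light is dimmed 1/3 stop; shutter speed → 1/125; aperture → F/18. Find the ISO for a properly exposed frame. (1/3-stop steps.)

ISO 32000

Scene light: 1/3 stop darker.
Shutter speed: 1/40 → 1/50 → 1/60 → 1/80 → 1/100 → 1/125 — 1 2/3 stops shorter (darker).
Aperture: f/5.6 → f/6.3 → f/7.1 → f/8 → f/9 → f/10 → f/11 → f/13 → f/14 → f/16 → f/18 — 3 1/3 stops narrower (darker).
Net so far: 5 1/3 stops darker. ISO: 800 → 1000 → 1250 → 1600 → 2000 → 2500 → 3200 → 4000 → 5000 → 6400 → 8000 → 10000 → 12800 → 16000 → 20000 → 25600 → 32000.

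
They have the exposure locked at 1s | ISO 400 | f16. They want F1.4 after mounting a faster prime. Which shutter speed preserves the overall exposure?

Aperture: f/16 → f/11 → f/8 → f/5.6 → f/4 → f/2.8 → f/2 → f/1.4 — 7 stops opened up (brighter).
Need 7 stops darker from the shutter speed: 1 → 1/2 → 1/4 → 1/8 → 1/15 → 1/30 → 1/60 → 1/125.

1/125s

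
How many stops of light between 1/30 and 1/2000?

1/30 → 1/60 → 1/125 → 1/250 → 1/500 → 1/1000 → 1/2000 — count the steps: 6 stops.

6 stops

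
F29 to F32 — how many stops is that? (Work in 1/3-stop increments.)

f/29 → f/32 — count the steps: 1 third-stops = 1/3 stop.

1/3 stop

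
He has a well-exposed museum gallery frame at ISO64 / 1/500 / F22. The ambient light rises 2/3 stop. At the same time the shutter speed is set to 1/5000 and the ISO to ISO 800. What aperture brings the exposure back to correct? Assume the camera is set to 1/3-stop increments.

f/32

Scene light: 2/3 stop brighter.
Shutter speed: 1/500 → 1/640 → 1/800 → 1/1000 → 1/1250 → 1/1600 → 1/2000 → 1/2500 → 1/3200 → 1/4000 → 1/5000 — 3 1/3 stops shorter (darker).
ISO: 64 → 80 → 100 → 125 → 160 → 200 → 250 → 320 → 400 → 500 → 640 → 800 — 3 2/3 stops raised (brighter).
Net so far: 1 stop brighter. Aperture: f/22 → f/25 → f/29 → f/32.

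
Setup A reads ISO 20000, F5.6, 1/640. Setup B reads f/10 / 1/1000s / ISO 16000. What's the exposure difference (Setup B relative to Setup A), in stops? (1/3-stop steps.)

2 2/3 stops darker

Aperture: f/5.6 → f/6.3 → f/7.1 → f/8 → f/9 → f/10 — 1 2/3 stops smaller aperture (darker).
Shutter speed: 1/640 → 1/800 → 1/1000 — 2/3 stop faster (darker).
ISO: 20000 → 16000 — 1/3 stop lower (darker).
Net: −1 2/3 −2/3 −1/3 = −2 2/3 stops.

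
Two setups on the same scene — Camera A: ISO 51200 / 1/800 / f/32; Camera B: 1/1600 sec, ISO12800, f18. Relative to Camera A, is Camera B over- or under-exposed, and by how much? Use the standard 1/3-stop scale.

1 1/3 stops darker

Aperture: f/32 → f/29 → f/25 → f/22 → f/20 → f/18 — 1 2/3 stops opened up (brighter).
Shutter speed: 1/800 → 1/1000 → 1/1250 → 1/1600 — 1 stop shorter (darker).
ISO: 51200 → 40000 → 32000 → 25600 → 20000 → 16000 → 12800 — 2 stops lower (darker).
Net: +1 2/3 −1 −2 = −1 1/3 stops.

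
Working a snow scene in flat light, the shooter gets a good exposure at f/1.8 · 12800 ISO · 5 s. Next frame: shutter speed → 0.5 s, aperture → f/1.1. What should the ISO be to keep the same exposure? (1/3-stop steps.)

ISO 51200

Shutter speed: 5 → 4 → 3.2 → 2.5 → 2 → 1.6 → 1.3 → 1 → 0.8 → 0.6 → 0.5 — 3 1/3 stops faster (darker).
Aperture: f/1.8 → f/1.6 → f/1.4 → f/1.2 → f/1.1 — 1 1/3 stops wider (brighter).
Net change so far: 2 stops darker. Offset with the ISO: 12800 → 16000 → 20000 → 25600 → 32000 → 40000 → 51200.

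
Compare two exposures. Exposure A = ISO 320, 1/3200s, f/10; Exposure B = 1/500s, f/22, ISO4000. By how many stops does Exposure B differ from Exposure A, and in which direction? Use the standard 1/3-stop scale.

Aperture: f/10 → f/11 → f/13 → f/14 → f/16 → f/18 → f/20 → f/22 — 2 1/3 stops smaller aperture (darker).
Shutter speed: 1/3200 → 1/2500 → 1/2000 → 1/1600 → 1/1250 → 1/1000 → 1/800 → 1/640 → 1/500 — 2 2/3 stops longer (brighter).
ISO: 320 → 400 → 500 → 640 → 800 → 1000 → 1250 → 1600 → 2000 → 2500 → 3200 → 4000 — 3 2/3 stops higher (brighter).
Net: −2 1/3 +2 2/3 +3 2/3 = +4 stops.

4 stops brighter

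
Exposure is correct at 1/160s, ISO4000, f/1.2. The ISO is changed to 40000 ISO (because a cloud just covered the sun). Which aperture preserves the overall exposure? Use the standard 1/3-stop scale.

ISO: 4000 → 5000 → 6400 → 8000 → 10000 → 12800 → 16000 → 20000 → 25600 → 32000 → 40000 — 3 1/3 stops raised (brighter).
Need 3 1/3 stops darker from the aperture: f/1.2 → f/1.4 → f/1.6 → f/1.8 → f/2 → f/2.2 → f/2.5 → f/2.8 → f/3.2 → f/3.5 → f/4.

f/4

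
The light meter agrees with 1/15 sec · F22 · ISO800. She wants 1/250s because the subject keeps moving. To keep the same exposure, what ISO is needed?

Shutter speed: 1/15 → 1/30 → 1/60 → 1/125 → 1/250 — 4 stops shorter (darker).
Need 4 stops brighter from the ISO: 800 → 1600 → 3200 → 6400 → 12800.

ISO 12800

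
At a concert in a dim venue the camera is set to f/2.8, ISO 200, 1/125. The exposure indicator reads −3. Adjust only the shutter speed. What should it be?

1/15s

Underexposed by 3 stops → need 3 stops brighter.
Shutter speed: 1/125 → 1/60 → 1/30 → 1/15.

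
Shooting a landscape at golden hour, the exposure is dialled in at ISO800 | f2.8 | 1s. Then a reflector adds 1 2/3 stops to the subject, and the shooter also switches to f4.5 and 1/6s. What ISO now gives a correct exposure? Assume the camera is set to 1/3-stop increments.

ISO 4000

Scene light: 1 2/3 stops brighter.
Aperture: f/2.8 → f/3.2 → f/3.5 → f/4 → f/4.5 — 1 1/3 stops stopped down (darker).
Shutter speed: 1 → 0.8 → 0.6 → 0.5 → 0.4 → 0.3 → 1/4 → 1/5 → 1/6 — 2 2/3 stops shorter (darker).
Net so far: 2 1/3 stops darker. ISO: 800 → 1000 → 1250 → 1600 → 2000 → 2500 → 3200 → 4000.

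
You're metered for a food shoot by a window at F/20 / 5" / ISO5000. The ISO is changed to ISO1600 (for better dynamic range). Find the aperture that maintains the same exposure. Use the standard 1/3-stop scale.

f/11

ISO: 5000 → 4000 → 3200 → 2500 → 2000 → 1600 — 1 2/3 stops dropped (darker).
Need 1 2/3 stops brighter from the aperture: f/20 → f/18 → f/16 → f/14 → f/13 → f/11.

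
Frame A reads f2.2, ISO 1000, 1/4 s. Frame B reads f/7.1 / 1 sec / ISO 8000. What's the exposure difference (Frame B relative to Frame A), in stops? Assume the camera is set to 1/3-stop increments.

Aperture: f/2.2 → f/2.5 → f/2.8 → f/3.2 → f/3.5 → f/4 → f/4.5 → f/5 → f/5.6 → f/6.3 → f/7.1 — 3 1/3 stops stopped down (darker).
Shutter speed: 1/4 → 0.3 → 0.4 → 0.5 → 0.6 → 0.8 → 1 — 2 stops slower (brighter).
ISO: 1000 → 1250 → 1600 → 2000 → 2500 → 3200 → 4000 → 5000 → 6400 → 8000 — 3 stops higher (brighter).
Net: −3 1/3 +2 +3 = +1 2/3 stops.

1 2/3 stops brighter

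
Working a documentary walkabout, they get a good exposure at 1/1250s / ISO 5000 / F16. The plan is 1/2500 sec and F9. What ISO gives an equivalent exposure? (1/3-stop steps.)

Shutter speed: 1/1250 → 1/1600 → 1/2000 → 1/2500 — 1 stop shorter (darker).
Aperture: f/16 → f/14 → f/13 → f/11 → f/10 → f/9 — 1 2/3 stops opened up (brighter).
Net change so far: 2/3 stop brighter. Offset with the ISO: 5000 → 4000 → 3200.

ISO 3200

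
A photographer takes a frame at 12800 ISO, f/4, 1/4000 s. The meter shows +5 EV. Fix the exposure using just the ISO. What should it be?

ISO 400

Overexposed by 5 stops → need 5 stops darker.
ISO: 12800 → 6400 → 3200 → 1600 → 800 → 400.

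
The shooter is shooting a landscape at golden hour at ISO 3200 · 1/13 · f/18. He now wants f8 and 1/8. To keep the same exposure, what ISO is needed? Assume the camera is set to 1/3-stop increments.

Aperture: f/18 → f/16 → f/14 → f/13 → f/11 → f/10 → f/9 → f/8 — 2 1/3 stops larger aperture (brighter).
Shutter speed: 1/13 → 1/10 → 1/8 — 2/3 stop longer (brighter).
Net change so far: 3 stops brighter. Offset with the ISO: 3200 → 2500 → 2000 → 1600 → 1250 → 1000 → 800 → 640 → 500 → 400.

ISO 400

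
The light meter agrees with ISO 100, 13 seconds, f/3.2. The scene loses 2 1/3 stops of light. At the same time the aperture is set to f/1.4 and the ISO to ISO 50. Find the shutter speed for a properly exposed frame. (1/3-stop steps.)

25 s

Scene light: 2 1/3 stops darker.
Aperture: f/3.2 → f/2.8 → f/2.5 → f/2.2 → f/2 → f/1.8 → f/1.6 → f/1.4 — 2 1/3 stops larger aperture (brighter).
ISO: 100 → 80 → 64 → 50 — 1 stop lower (darker).
Net so far: 1 stop darker. Shutter speed: 13 → 15 → 20 → 25.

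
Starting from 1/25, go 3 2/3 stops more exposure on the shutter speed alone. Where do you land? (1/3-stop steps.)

0.5 s

Shutter speed: 1/25 → 1/20 → 1/15 → 1/13 → 1/10 → 1/8 → 1/6 → 1/5 → 1/4 → 0.3 → 0.4 → 0.5 — 3 2/3 stops longer (brighter).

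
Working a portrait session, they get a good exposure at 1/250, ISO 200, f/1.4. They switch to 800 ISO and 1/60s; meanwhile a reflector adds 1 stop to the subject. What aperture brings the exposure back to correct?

f/8

Scene light: 1 stop brighter.
ISO: 200 → 400 → 800 — 2 stops higher (brighter).
Shutter speed: 1/250 → 1/125 → 1/60 — 2 stops slower (brighter).
Net so far: 5 stops brighter. Aperture: f/1.4 → f/2 → f/2.8 → f/4 → f/5.6 → f/8.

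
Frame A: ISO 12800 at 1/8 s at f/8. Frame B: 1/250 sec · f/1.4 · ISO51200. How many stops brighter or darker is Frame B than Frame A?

Aperture: f/8 → f/5.6 → f/4 → f/2.8 → f/2 → f/1.4 — 5 stops opened up (brighter).
Shutter speed: 1/8 → 1/15 → 1/30 → 1/60 → 1/125 → 1/250 — 5 stops shorter (darker).
ISO: 12800 → 25600 → 51200 — 2 stops higher (brighter).
Net: +5 −5 +2 = +2 stops.

2 stops brighter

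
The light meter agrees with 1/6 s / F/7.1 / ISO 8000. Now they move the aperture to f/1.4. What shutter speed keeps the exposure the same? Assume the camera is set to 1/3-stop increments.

1/160s

Aperture: f/7.1 → f/6.3 → f/5.6 → f/5 → f/4.5 → f/4 → f/3.5 → f/3.2 → f/2.8 → f/2.5 → f/2.2 → f/2 → f/1.8 → f/1.6 → f/1.4 — 4 2/3 stops wider (brighter).
Need 4 2/3 stops darker from the shutter speed: 1/6 → 1/8 → 1/10 → 1/13 → 1/15 → 1/20 → 1/25 → 1/30 → 1/40 → 1/50 → 1/60 → 1/80 → 1/100 → 1/125 → 1/160.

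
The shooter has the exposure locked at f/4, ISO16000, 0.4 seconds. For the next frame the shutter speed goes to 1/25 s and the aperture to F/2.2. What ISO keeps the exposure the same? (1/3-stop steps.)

ISO 51200

Shutter speed: 0.4 → 0.3 → 1/4 → 1/5 → 1/6 → 1/8 → 1/10 → 1/13 → 1/15 → 1/20 → 1/25 — 3 1/3 stops shorter (darker).
Aperture: f/4 → f/3.5 → f/3.2 → f/2.8 → f/2.5 → f/2.2 — 1 2/3 stops opened up (brighter).
Net change so far: 1 2/3 stops darker. Offset with the ISO: 16000 → 20000 → 25600 → 32000 → 40000 → 51200.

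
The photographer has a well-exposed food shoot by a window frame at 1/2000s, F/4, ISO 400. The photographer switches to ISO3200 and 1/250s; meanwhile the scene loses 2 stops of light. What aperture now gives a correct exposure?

Scene light: 2 stops darker.
ISO: 400 → 800 → 1600 → 3200 — 3 stops raised (brighter).
Shutter speed: 1/2000 → 1/1000 → 1/500 → 1/250 — 3 stops slower (brighter).
Net so far: 4 stops brighter. Aperture: f/4 → f/5.6 → f/8 → f/11 → f/16.

f/16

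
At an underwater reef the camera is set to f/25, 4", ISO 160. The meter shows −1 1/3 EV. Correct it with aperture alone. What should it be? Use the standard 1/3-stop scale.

f/16

Underexposed by 1 1/3 stops → need 1 1/3 stops brighter.
Aperture: f/25 → f/22 → f/20 → f/18 → f/16.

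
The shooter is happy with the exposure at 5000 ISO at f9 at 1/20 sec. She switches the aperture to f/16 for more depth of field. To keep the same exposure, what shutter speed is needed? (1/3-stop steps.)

1/6s

Aperture: f/9 → f/10 → f/11 → f/13 → f/14 → f/16 — 1 2/3 stops stopped down (darker).
Need 1 2/3 stops brighter from the shutter speed: 1/20 → 1/15 → 1/13 → 1/10 → 1/8 → 1/6.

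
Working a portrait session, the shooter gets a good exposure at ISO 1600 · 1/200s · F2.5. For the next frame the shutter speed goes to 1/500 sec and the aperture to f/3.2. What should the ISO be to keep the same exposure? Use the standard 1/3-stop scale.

Shutter speed: 1/200 → 1/250 → 1/320 → 1/400 → 1/500 — 1 1/3 stops shorter (darker).
Aperture: f/2.5 → f/2.8 → f/3.2 — 2/3 stop narrower (darker).
Net change so far: 2 stops darker. Offset with the ISO: 1600 → 2000 → 2500 → 3200 → 4000 → 5000 → 6400.

ISO 6400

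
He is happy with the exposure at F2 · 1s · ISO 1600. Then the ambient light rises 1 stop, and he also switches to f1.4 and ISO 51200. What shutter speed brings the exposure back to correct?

Scene light: 1 stop brighter.
Aperture: f/2 → f/1.4 — 1 stop opened up (brighter).
ISO: 1600 → 3200 → 6400 → 12800 → 25600 → 51200 — 5 stops higher (brighter).
Net so far: 7 stops brighter. Shutter speed: 1 → 1/2 → 1/4 → 1/8 → 1/15 → 1/30 → 1/60 → 1/125.

1/125s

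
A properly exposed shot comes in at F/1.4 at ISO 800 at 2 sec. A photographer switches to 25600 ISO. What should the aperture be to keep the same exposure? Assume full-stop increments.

ISO: 800 → 1600 → 3200 → 6400 → 12800 → 25600 — 5 stops raised (brighter).
Need 5 stops darker from the aperture: f/1.4 → f/2 → f/2.8 → f/4 → f/5.6 → f/8.

f/8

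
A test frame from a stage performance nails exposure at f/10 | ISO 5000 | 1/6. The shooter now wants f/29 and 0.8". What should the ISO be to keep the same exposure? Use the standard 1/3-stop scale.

Aperture: f/10 → f/11 → f/13 → f/14 → f/16 → f/18 → f/20 → f/22 → f/25 → f/29 — 3 stops narrower (darker).
Shutter speed: 1/6 → 1/5 → 1/4 → 0.3 → 0.4 → 0.5 → 0.6 → 0.8 — 2 1/3 stops longer (brighter).
Net change so far: 2/3 stop darker. Offset with the ISO: 5000 → 6400 → 8000.

ISO 8000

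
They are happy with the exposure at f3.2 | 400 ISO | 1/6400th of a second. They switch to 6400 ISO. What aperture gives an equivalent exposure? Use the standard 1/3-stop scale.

f/13

ISO: 400 → 500 → 640 → 800 → 1000 → 1250 → 1600 → 2000 → 2500 → 3200 → 4000 → 5000 → 6400 — 4 stops higher (brighter).
Need 4 stops darker from the aperture: f/3.2 → f/3.5 → f/4 → f/4.5 → f/5 → f/5.6 → f/6.3 → f/7.1 → f/8 → f/9 → f/10 → f/11 → f/13.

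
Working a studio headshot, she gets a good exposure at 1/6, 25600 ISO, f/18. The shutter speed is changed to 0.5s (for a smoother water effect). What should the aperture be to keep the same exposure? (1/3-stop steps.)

Shutter speed: 1/6 → 1/5 → 1/4 → 0.3 → 0.4 → 0.5 — 1 2/3 stops longer (brighter).
Need 1 2/3 stops darker from the aperture: f/18 → f/20 → f/22 → f/25 → f/29 → f/32.

f/32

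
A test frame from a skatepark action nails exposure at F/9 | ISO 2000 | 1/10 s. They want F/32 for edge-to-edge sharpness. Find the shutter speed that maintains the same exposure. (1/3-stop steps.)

Aperture: f/9 → f/10 → f/11 → f/13 → f/14 → f/16 → f/18 → f/20 → f/22 → f/25 → f/29 → f/32 — 3 2/3 stops stopped down (darker).
Need 3 2/3 stops brighter from the shutter speed: 1/10 → 1/8 → 1/6 → 1/5 → 1/4 → 0.3 → 0.4 → 0.5 → 0.6 → 0.8 → 1 → 1.3.

1.3 s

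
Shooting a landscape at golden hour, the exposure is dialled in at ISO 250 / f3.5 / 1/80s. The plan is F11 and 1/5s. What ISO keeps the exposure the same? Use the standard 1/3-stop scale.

Aperture: f/3.5 → f/4 → f/4.5 → f/5 → f/5.6 → f/6.3 → f/7.1 → f/8 → f/9 → f/10 → f/11 — 3 1/3 stops stopped down (darker).
Shutter speed: 1/80 → 1/60 → 1/50 → 1/40 → 1/30 → 1/25 → 1/20 → 1/15 → 1/13 → 1/10 → 1/8 → 1/6 → 1/5 — 4 stops longer (brighter).
Net change so far: 2/3 stop brighter. Offset with the ISO: 250 → 200 → 160.

ISO 160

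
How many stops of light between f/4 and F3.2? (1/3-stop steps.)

2/3 stop

f/4 → f/3.5 → f/3.2 — count the steps: 2 third-stops = 2/3 stop.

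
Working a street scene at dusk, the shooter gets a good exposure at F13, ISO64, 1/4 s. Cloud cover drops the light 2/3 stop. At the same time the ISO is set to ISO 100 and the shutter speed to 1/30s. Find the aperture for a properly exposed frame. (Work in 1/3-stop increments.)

Scene light: 2/3 stop darker.
ISO: 64 → 80 → 100 — 2/3 stop raised (brighter).
Shutter speed: 1/4 → 1/5 → 1/6 → 1/8 → 1/10 → 1/13 → 1/15 → 1/20 → 1/25 → 1/30 — 3 stops shorter (darker).
Net so far: 3 stops darker. Aperture: f/13 → f/11 → f/10 → f/9 → f/8 → f/7.1 → f/6.3 → f/5.6 → f/5 → f/4.5.

f/4.5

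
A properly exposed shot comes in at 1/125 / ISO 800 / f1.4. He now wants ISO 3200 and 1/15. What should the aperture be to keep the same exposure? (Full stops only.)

f/8

ISO: 800 → 1600 → 3200 — 2 stops raised (brighter).
Shutter speed: 1/125 → 1/60 → 1/30 → 1/15 — 3 stops slower (brighter).
Net change so far: 5 stops brighter. Offset with the aperture: f/1.4 → f/2 → f/2.8 → f/4 → f/5.6 → f/8.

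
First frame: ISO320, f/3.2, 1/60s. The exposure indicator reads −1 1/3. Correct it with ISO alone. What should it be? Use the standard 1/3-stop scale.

ISO 800

Underexposed by 1 1/3 stops → need 1 1/3 stops brighter.
ISO: 320 → 400 → 500 → 640 → 800.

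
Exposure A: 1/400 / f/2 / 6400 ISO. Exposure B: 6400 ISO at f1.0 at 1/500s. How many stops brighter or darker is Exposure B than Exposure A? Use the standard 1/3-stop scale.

1 2/3 stops brighter

Aperture: f/2 → f/1.8 → f/1.6 → f/1.4 → f/1.2 → f/1.1 → f/1.0 — 2 stops larger aperture (brighter).
Shutter speed: 1/400 → 1/500 — 1/3 stop faster (darker).
ISO: unchanged.
Net: +2 −1/3 = +1 2/3 stops.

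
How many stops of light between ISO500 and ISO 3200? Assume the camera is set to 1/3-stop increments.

500 → 640 → 800 → 1000 → 1250 → 1600 → 2000 → 2500 → 3200 — count the steps: 8 third-stops = 2 2/3 stops.

2 2/3 stops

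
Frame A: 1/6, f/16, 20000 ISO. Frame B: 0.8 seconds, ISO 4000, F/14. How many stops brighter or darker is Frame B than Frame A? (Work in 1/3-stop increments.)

Aperture: f/16 → f/14 — 1/3 stop larger aperture (brighter).
Shutter speed: 1/6 → 1/5 → 1/4 → 0.3 → 0.4 → 0.5 → 0.6 → 0.8 — 2 1/3 stops slower (brighter).
ISO: 20000 → 16000 → 12800 → 10000 → 8000 → 6400 → 5000 → 4000 — 2 1/3 stops lower (darker).
Net: +1/3 +2 1/3 −2 1/3 = +1/3 stops.

1/3 stop brighter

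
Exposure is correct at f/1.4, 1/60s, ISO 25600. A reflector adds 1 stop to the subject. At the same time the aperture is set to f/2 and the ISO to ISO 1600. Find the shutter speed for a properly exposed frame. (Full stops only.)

1/4s

Scene light: 1 stop brighter.
Aperture: f/1.4 → f/2 — 1 stop smaller aperture (darker).
ISO: 25600 → 12800 → 6400 → 3200 → 1600 — 4 stops lower (darker).
Net so far: 4 stops darker. Shutter speed: 1/60 → 1/30 → 1/15 → 1/8 → 1/4.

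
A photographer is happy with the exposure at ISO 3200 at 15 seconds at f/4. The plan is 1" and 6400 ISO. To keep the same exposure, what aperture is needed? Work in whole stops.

Shutter speed: 15 → 8 → 4 → 2 → 1 — 4 stops shorter (darker).
ISO: 3200 → 6400 — 1 stop higher (brighter).
Net change so far: 3 stops darker. Offset with the aperture: f/4 → f/2.8 → f/2 → f/1.4.

f/1.4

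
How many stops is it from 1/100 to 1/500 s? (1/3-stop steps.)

2 1/3 stops

1/100 → 1/125 → 1/160 → 1/200 → 1/250 → 1/320 → 1/400 → 1/500 — count the steps: 7 third-stops = 2 1/3 stops.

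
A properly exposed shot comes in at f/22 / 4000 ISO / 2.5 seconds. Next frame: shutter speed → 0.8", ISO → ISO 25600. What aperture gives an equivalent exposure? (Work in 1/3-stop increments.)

f/32

Shutter speed: 2.5 → 2 → 1.6 → 1.3 → 1 → 0.8 — 1 2/3 stops shorter (darker).
ISO: 4000 → 5000 → 6400 → 8000 → 10000 → 12800 → 16000 → 20000 → 25600 — 2 2/3 stops higher (brighter).
Net change so far: 1 stop brighter. Offset with the aperture: f/22 → f/25 → f/29 → f/32.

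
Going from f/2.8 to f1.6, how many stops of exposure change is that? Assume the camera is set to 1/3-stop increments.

f/2.8 → f/2.5 → f/2.2 → f/2 → f/1.8 → f/1.6 — count the steps: 5 third-stops = 1 2/3 stops.

1 2/3 stops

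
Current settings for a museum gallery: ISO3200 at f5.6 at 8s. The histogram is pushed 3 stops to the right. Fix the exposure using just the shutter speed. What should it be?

1 s

Overexposed by 3 stops → need 3 stops darker.
Shutter speed: 8 → 4 → 2 → 1.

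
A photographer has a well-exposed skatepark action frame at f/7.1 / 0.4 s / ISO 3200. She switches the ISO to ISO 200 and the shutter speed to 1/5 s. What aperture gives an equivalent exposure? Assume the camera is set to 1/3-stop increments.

f/1.2

ISO: 3200 → 2500 → 2000 → 1600 → 1250 → 1000 → 800 → 640 → 500 → 400 → 320 → 250 → 200 — 4 stops lower (darker).
Shutter speed: 0.4 → 0.3 → 1/4 → 1/5 — 1 stop faster (darker).
Net change so far: 5 stops darker. Offset with the aperture: f/7.1 → f/6.3 → f/5.6 → f/5 → f/4.5 → f/4 → f/3.5 → f/3.2 → f/2.8 → f/2.5 → f/2.2 → f/2 → f/1.8 → f/1.6 → f/1.4 → f/1.2.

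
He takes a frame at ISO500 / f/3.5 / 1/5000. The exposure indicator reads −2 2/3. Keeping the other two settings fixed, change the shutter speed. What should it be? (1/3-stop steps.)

Underexposed by 2 2/3 stops → need 2 2/3 stops brighter.
Shutter speed: 1/5000 → 1/4000 → 1/3200 → 1/2500 → 1/2000 → 1/1600 → 1/1250 → 1/1000 → 1/800.

1/800s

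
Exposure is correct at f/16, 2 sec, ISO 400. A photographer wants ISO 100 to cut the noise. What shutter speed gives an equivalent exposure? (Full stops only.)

ISO: 400 → 200 → 100 — 2 stops dropped (darker).
Need 2 stops brighter from the shutter speed: 2 → 4 → 8.

8 s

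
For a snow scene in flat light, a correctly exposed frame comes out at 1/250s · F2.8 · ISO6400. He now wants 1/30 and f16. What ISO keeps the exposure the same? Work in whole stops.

Shutter speed: 1/250 → 1/125 → 1/60 → 1/30 — 3 stops longer (brighter).
Aperture: f/2.8 → f/4 → f/5.6 → f/8 → f/11 → f/16 — 5 stops narrower (darker).
Net change so far: 2 stops darker. Offset with the ISO: 6400 → 12800 → 25600.

ISO 25600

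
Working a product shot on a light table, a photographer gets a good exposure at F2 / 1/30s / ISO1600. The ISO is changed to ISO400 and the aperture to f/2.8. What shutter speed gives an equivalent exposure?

1/4s

ISO: 1600 → 800 → 400 — 2 stops lower (darker).
Aperture: f/2 → f/2.8 — 1 stop smaller aperture (darker).
Net change so far: 3 stops darker. Offset with the shutter speed: 1/30 → 1/15 → 1/8 → 1/4.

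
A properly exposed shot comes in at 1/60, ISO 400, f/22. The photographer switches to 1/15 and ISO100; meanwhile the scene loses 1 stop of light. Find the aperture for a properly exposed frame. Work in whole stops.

Scene light: 1 stop darker.
Shutter speed: 1/60 → 1/30 → 1/15 — 2 stops slower (brighter).
ISO: 400 → 200 → 100 — 2 stops lower (darker).
Net so far: 1 stop darker. Aperture: f/22 → f/16.

f/16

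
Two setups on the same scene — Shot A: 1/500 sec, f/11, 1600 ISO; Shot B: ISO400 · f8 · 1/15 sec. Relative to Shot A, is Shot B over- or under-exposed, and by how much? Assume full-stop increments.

Aperture: f/11 → f/8 — 1 stop opened up (brighter).
Shutter speed: 1/500 → 1/250 → 1/125 → 1/60 → 1/30 → 1/15 — 5 stops longer (brighter).
ISO: 1600 → 800 → 400 — 2 stops dropped (darker).
Net: +1 +5 −2 = +4 stops.

4 stops brighter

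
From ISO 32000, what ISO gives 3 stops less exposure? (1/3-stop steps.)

ISO: 32000 → 25600 → 20000 → 16000 → 12800 → 10000 → 8000 → 6400 → 5000 → 4000 — 3 stops lower (darker).

ISO 4000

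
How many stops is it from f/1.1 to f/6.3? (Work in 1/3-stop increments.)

5 stops

f/1.1 → f/1.2 → f/1.4 → f/1.6 → f/1.8 → f/2 → f/2.2 → f/2.5 → f/2.8 → f/3.2 → f/3.5 → f/4 → f/4.5 → f/5 → f/5.6 → f/6.3 — count the steps: 15 third-stops = 5 stops.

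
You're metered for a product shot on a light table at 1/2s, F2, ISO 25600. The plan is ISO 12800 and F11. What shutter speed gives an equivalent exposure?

ISO: 25600 → 12800 — 1 stop dropped (darker).
Aperture: f/2 → f/2.8 → f/4 → f/5.6 → f/8 → f/11 — 5 stops smaller aperture (darker).
Net change so far: 6 stops darker. Offset with the shutter speed: 1/2 → 1 → 2 → 4 → 8 → 15 → 30.

30 s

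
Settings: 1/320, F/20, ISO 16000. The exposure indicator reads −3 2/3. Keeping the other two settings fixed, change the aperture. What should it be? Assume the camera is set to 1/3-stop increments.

f/5.6

Underexposed by 3 2/3 stops → need 3 2/3 stops brighter.
Aperture: f/20 → f/18 → f/16 → f/14 → f/13 → f/11 → f/10 → f/9 → f/8 → f/7.1 → f/6.3 → f/5.6.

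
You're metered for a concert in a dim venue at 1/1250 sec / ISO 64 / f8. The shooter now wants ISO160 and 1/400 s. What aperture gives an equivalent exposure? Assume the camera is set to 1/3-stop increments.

f/22

ISO: 64 → 80 → 100 → 125 → 160 — 1 1/3 stops higher (brighter).
Shutter speed: 1/1250 → 1/1000 → 1/800 → 1/640 → 1/500 → 1/400 — 1 2/3 stops longer (brighter).
Net change so far: 3 stops brighter. Offset with the aperture: f/8 → f/9 → f/10 → f/11 → f/13 → f/14 → f/16 → f/18 → f/20 → f/22.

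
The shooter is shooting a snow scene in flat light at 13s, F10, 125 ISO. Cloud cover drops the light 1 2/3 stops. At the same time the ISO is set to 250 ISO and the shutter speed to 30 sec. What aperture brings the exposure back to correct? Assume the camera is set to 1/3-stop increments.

Scene light: 1 2/3 stops darker.
ISO: 125 → 160 → 200 → 250 — 1 stop raised (brighter).
Shutter speed: 13 → 15 → 20 → 25 → 30 — 1 1/3 stops longer (brighter).
Net so far: 2/3 stop brighter. Aperture: f/10 → f/11 → f/13.

f/13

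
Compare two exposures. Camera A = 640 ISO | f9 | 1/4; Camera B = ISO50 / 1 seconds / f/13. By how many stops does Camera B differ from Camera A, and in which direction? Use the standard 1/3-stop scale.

Aperture: f/9 → f/10 → f/11 → f/13 — 1 stop stopped down (darker).
Shutter speed: 1/4 → 0.3 → 0.4 → 0.5 → 0.6 → 0.8 → 1 — 2 stops longer (brighter).
ISO: 640 → 500 → 400 → 320 → 250 → 200 → 160 → 125 → 100 → 80 → 64 → 50 — 3 2/3 stops dropped (darker).
Net: −1 +2 −3 2/3 = −2 2/3 stops.

2 2/3 stops darker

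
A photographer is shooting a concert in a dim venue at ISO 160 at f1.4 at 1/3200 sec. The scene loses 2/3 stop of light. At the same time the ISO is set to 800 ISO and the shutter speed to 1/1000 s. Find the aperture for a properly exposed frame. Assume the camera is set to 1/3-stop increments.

Scene light: 2/3 stop darker.
ISO: 160 → 200 → 250 → 320 → 400 → 500 → 640 → 800 — 2 1/3 stops raised (brighter).
Shutter speed: 1/3200 → 1/2500 → 1/2000 → 1/1600 → 1/1250 → 1/1000 — 1 2/3 stops slower (brighter).
Net so far: 3 1/3 stops brighter. Aperture: f/1.4 → f/1.6 → f/1.8 → f/2 → f/2.2 → f/2.5 → f/2.8 → f/3.2 → f/3.5 → f/4 → f/4.5.

f/4.5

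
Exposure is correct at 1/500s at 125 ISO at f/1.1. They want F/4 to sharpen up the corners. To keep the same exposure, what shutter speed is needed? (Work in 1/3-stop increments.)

Aperture: f/1.1 → f/1.2 → f/1.4 → f/1.6 → f/1.8 → f/2 → f/2.2 → f/2.5 → f/2.8 → f/3.2 → f/3.5 → f/4 — 3 2/3 stops smaller aperture (darker).
Need 3 2/3 stops brighter from the shutter speed: 1/500 → 1/400 → 1/320 → 1/250 → 1/200 → 1/160 → 1/125 → 1/100 → 1/80 → 1/60 → 1/50 → 1/40.

1/40s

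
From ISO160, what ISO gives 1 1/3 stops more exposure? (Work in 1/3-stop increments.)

ISO 400

ISO: 160 → 200 → 250 → 320 → 400 — 1 1/3 stops higher (brighter).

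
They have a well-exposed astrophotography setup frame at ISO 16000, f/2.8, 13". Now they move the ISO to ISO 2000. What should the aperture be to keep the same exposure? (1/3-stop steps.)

ISO: 16000 → 12800 → 10000 → 8000 → 6400 → 5000 → 4000 → 3200 → 2500 → 2000 — 3 stops lower (darker).
Need 3 stops brighter from the aperture: f/2.8 → f/2.5 → f/2.2 → f/2 → f/1.8 → f/1.6 → f/1.4 → f/1.2 → f/1.1 → f/1.0.

f/1.0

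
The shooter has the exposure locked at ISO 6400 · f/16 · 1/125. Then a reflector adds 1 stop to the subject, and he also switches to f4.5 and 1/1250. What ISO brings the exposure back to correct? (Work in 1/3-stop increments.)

ISO 2500

Scene light: 1 stop brighter.
Aperture: f/16 → f/14 → f/13 → f/11 → f/10 → f/9 → f/8 → f/7.1 → f/6.3 → f/5.6 → f/5 → f/4.5 — 3 2/3 stops larger aperture (brighter).
Shutter speed: 1/125 → 1/160 → 1/200 → 1/250 → 1/320 → 1/400 → 1/500 → 1/640 → 1/800 → 1/1000 → 1/1250 — 3 1/3 stops faster (darker).
Net so far: 1 1/3 stops brighter. ISO: 6400 → 5000 → 4000 → 3200 → 2500.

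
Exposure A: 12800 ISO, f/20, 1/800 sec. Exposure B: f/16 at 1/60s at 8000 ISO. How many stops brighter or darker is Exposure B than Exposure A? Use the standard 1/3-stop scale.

Aperture: f/20 → f/18 → f/16 — 2/3 stop opened up (brighter).
Shutter speed: 1/800 → 1/640 → 1/500 → 1/400 → 1/320 → 1/250 → 1/200 → 1/160 → 1/125 → 1/100 → 1/80 → 1/60 — 3 2/3 stops longer (brighter).
ISO: 12800 → 10000 → 8000 — 2/3 stop dropped (darker).
Net: +2/3 +3 2/3 −2/3 = +3 2/3 stops.

3 2/3 stops brighter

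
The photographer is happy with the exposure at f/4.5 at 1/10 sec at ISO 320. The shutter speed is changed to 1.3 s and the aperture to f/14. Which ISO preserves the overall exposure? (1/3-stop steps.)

Shutter speed: 1/10 → 1/8 → 1/6 → 1/5 → 1/4 → 0.3 → 0.4 → 0.5 → 0.6 → 0.8 → 1 → 1.3 — 3 2/3 stops longer (brighter).
Aperture: f/4.5 → f/5 → f/5.6 → f/6.3 → f/7.1 → f/8 → f/9 → f/10 → f/11 → f/13 → f/14 — 3 1/3 stops narrower (darker).
Net change so far: 1/3 stop brighter. Offset with the ISO: 320 → 250.

ISO 250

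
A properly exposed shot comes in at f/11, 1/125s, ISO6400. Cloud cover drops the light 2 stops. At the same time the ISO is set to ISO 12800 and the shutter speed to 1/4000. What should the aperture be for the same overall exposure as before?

f/1.4

Scene light: 2 stops darker.
ISO: 6400 → 12800 — 1 stop higher (brighter).
Shutter speed: 1/125 → 1/250 → 1/500 → 1/1000 → 1/2000 → 1/4000 — 5 stops faster (darker).
Net so far: 6 stops darker. Aperture: f/11 → f/8 → f/5.6 → f/4 → f/2.8 → f/2 → f/1.4.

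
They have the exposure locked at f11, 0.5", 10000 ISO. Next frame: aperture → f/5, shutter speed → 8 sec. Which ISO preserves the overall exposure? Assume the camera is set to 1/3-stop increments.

Aperture: f/11 → f/10 → f/9 → f/8 → f/7.1 → f/6.3 → f/5.6 → f/5 — 2 1/3 stops wider (brighter).
Shutter speed: 0.5 → 0.6 → 0.8 → 1 → 1.3 → 1.6 → 2 → 2.5 → 3.2 → 4 → 5 → 6 → 8 — 4 stops longer (brighter).
Net change so far: 6 1/3 stops brighter. Offset with the ISO: 10000 → 8000 → 6400 → 5000 → 4000 → 3200 → 2500 → 2000 → 1600 → 1250 → 1000 → 800 → 640 → 500 → 400 → 320 → 250 → 200 → 160 → 125.

ISO 125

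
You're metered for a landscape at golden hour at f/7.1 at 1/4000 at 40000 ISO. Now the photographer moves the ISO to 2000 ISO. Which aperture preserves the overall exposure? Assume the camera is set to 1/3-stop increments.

f/1.6

ISO: 40000 → 32000 → 25600 → 20000 → 16000 → 12800 → 10000 → 8000 → 6400 → 5000 → 4000 → 3200 → 2500 → 2000 — 4 1/3 stops lower (darker).
Need 4 1/3 stops brighter from the aperture: f/7.1 → f/6.3 → f/5.6 → f/5 → f/4.5 → f/4 → f/3.5 → f/3.2 → f/2.8 → f/2.5 → f/2.2 → f/2 → f/1.8 → f/1.6.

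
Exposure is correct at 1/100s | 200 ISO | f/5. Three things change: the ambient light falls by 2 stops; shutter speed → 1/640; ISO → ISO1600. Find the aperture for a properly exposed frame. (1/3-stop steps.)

Scene light: 2 stops darker.
Shutter speed: 1/100 → 1/125 → 1/160 → 1/200 → 1/250 → 1/320 → 1/400 → 1/500 → 1/640 — 2 2/3 stops faster (darker).
ISO: 200 → 250 → 320 → 400 → 500 → 640 → 800 → 1000 → 1250 → 1600 — 3 stops higher (brighter).
Net so far: 1 2/3 stops darker. Aperture: f/5 → f/4.5 → f/4 → f/3.5 → f/3.2 → f/2.8.

f/2.8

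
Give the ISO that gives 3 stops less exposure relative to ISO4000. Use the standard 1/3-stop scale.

ISO 500

ISO: 4000 → 3200 → 2500 → 2000 → 1600 → 1250 → 1000 → 800 → 640 → 500 — 3 stops dropped (darker).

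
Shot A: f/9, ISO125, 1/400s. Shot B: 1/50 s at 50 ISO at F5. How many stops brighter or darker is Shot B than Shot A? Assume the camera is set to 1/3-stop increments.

3 1/3 stops brighter

Aperture: f/9 → f/8 → f/7.1 → f/6.3 → f/5.6 → f/5 — 1 2/3 stops opened up (brighter).
Shutter speed: 1/400 → 1/320 → 1/250 → 1/200 → 1/160 → 1/125 → 1/100 → 1/80 → 1/60 → 1/50 — 3 stops slower (brighter).
ISO: 125 → 100 → 80 → 64 → 50 — 1 1/3 stops dropped (darker).
Net: +1 2/3 +3 −1 1/3 = +3 1/3 stops.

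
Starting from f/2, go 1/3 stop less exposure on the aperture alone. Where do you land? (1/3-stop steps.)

Aperture: f/2 → f/2.2 — 1/3 stop smaller aperture (darker).

f/2.2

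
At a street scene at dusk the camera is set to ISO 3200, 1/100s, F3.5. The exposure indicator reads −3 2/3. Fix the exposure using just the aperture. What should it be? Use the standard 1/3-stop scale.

f/1.0

Underexposed by 3 2/3 stops → need 3 2/3 stops brighter.
Aperture: f/3.5 → f/3.2 → f/2.8 → f/2.5 → f/2.2 → f/2 → f/1.8 → f/1.6 → f/1.4 → f/1.2 → f/1.1 → f/1.0.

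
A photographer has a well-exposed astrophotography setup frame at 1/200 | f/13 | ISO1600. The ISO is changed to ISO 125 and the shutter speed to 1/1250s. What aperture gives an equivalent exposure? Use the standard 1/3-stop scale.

f/1.4

ISO: 1600 → 1250 → 1000 → 800 → 640 → 500 → 400 → 320 → 250 → 200 → 160 → 125 — 3 2/3 stops dropped (darker).
Shutter speed: 1/200 → 1/250 → 1/320 → 1/400 → 1/500 → 1/640 → 1/800 → 1/1000 → 1/1250 — 2 2/3 stops shorter (darker).
Net change so far: 6 1/3 stops darker. Offset with the aperture: f/13 → f/11 → f/10 → f/9 → f/8 → f/7.1 → f/6.3 → f/5.6 → f/5 → f/4.5 → f/4 → f/3.5 → f/3.2 → f/2.8 → f/2.5 → f/2.2 → f/2 → f/1.8 → f/1.6 → f/1.4.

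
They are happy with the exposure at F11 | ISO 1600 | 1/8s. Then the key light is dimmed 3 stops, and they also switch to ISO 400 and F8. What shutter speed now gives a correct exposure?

Scene light: 3 stops darker.
ISO: 1600 → 800 → 400 — 2 stops dropped (darker).
Aperture: f/11 → f/8 — 1 stop larger aperture (brighter).
Net so far: 4 stops darker. Shutter speed: 1/8 → 1/4 → 1/2 → 1 → 2.

2 s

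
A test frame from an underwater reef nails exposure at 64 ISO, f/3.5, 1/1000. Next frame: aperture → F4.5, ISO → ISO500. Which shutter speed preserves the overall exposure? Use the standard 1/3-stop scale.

1/5000s

Aperture: f/3.5 → f/4 → f/4.5 — 2/3 stop stopped down (darker).
ISO: 64 → 80 → 100 → 125 → 160 → 200 → 250 → 320 → 400 → 500 — 3 stops raised (brighter).
Net change so far: 2 1/3 stops brighter. Offset with the shutter speed: 1/1000 → 1/1250 → 1/1600 → 1/2000 → 1/2500 → 1/3200 → 1/4000 → 1/5000.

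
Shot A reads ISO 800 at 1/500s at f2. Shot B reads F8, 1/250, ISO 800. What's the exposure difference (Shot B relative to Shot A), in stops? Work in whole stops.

3 stops darker

Aperture: f/2 → f/2.8 → f/4 → f/5.6 → f/8 — 4 stops smaller aperture (darker).
Shutter speed: 1/500 → 1/250 — 1 stop longer (brighter).
ISO: unchanged.
Net: −4 +1 = −3 stops.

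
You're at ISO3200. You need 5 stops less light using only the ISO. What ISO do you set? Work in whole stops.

ISO 100

ISO: 3200 → 1600 → 800 → 400 → 200 → 100 — 5 stops dropped (darker).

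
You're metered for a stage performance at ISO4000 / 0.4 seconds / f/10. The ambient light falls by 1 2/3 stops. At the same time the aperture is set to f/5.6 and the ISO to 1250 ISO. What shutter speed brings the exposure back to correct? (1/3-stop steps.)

1.3 s

Scene light: 1 2/3 stops darker.
Aperture: f/10 → f/9 → f/8 → f/7.1 → f/6.3 → f/5.6 — 1 2/3 stops larger aperture (brighter).
ISO: 4000 → 3200 → 2500 → 2000 → 1600 → 1250 — 1 2/3 stops dropped (darker).
Net so far: 1 2/3 stops darker. Shutter speed: 0.4 → 0.5 → 0.6 → 0.8 → 1 → 1.3.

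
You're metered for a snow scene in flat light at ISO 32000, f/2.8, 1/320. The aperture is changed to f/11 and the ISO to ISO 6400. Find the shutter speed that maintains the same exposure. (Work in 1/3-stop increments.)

Aperture: f/2.8 → f/3.2 → f/3.5 → f/4 → f/4.5 → f/5 → f/5.6 → f/6.3 → f/7.1 → f/8 → f/9 → f/10 → f/11 — 4 stops narrower (darker).
ISO: 32000 → 25600 → 20000 → 16000 → 12800 → 10000 → 8000 → 6400 — 2 1/3 stops lower (darker).
Net change so far: 6 1/3 stops darker. Offset with the shutter speed: 1/320 → 1/250 → 1/200 → 1/160 → 1/125 → 1/100 → 1/80 → 1/60 → 1/50 → 1/40 → 1/30 → 1/25 → 1/20 → 1/15 → 1/13 → 1/10 → 1/8 → 1/6 → 1/5 → 1/4.

1/4s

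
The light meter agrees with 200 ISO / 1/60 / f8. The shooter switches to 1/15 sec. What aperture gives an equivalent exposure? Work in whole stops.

f/16

Shutter speed: 1/60 → 1/30 → 1/15 — 2 stops slower (brighter).
Need 2 stops darker from the aperture: f/8 → f/11 → f/16.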